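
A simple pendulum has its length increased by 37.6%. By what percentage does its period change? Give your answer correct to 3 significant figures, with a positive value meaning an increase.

T ∝ √L, so T'/T = √(1.376) = 1.173.
Percentage change in T = (1.173 − 1) × 100% = 17.3%.

17.3%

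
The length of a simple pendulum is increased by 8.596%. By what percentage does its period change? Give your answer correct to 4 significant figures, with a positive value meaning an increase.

4.209%

T ∝ √L, so T'/T = √(1.0860) = 1.0421.
Percentage change in T = (1.0421 − 1) × 100% = 4.209%.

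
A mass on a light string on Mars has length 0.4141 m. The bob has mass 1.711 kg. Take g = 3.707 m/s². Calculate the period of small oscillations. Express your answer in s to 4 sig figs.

T = 2π√(L/g) = 2π√(0.4141/3.707) = 2π × 0.33423 = 2.100 s.

2.100 s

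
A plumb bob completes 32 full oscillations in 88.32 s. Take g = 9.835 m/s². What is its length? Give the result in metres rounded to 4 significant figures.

1.898 m

T = 88.32/32 = 2.7600 s.
From T = 2π√(L/g), L = gT²/(4π²) = 9.835 × 2.7600²/(4π²) = 1.898 m.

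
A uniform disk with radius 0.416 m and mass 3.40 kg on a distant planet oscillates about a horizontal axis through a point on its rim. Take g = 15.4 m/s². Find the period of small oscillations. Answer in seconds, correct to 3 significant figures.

1.26 s

I_cm = ½mr² = 0.2942 kg·m². The pivot is at distance d = 0.416 m from the centre of mass.
By the parallel-axis theorem, I = I_cm + md² = 0.2942 + 0.5884 = 0.8826 kg·m².
T = 2π√(I/(mgd)) = 2π√(0.8826/(3.40 × 15.4 × 0.416)) = 1.26 s.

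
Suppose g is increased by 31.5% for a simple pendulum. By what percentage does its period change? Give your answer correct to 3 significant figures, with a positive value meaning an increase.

-12.8%

T ∝ 1/√g, so T'/T = 1/√(1.315) = 0.8720.
Percentage change in T = (0.8720 − 1) × 100% = -12.8%.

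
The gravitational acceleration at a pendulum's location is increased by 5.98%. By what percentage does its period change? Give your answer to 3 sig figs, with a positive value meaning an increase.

-2.86%

T ∝ 1/√g, so T'/T = 1/√(1.060) = 0.9714.
Percentage change in T = (0.9714 − 1) × 100% = -2.86%.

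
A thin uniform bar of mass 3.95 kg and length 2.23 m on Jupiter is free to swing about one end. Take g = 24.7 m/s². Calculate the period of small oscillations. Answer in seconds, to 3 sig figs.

For a physical pendulum T = 2π√(I/(mgd)), with d = 1.115 m from pivot to centre of mass.
I_cm = mL²/12 = 3.95 × 2.23²/12 = 1.637 kg·m²; I = I_cm + md² = 1.637 + 3.95 × 1.115² = 6.548 kg·m².
T = 2π√(6.548/(3.95 × 24.7 × 1.115)) = 1.54 s.

1.54 s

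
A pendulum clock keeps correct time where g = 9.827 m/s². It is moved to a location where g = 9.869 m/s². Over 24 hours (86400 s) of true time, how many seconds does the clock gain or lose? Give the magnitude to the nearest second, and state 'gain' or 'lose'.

The clock's period scales as T ∝ 1/√g, so T'/T = √(9.827/9.869) = 0.997870.
In 86400 s of true time the clock registers 86400/0.997870 = 86584.4 s, so it gains 184 s.

gain 184 s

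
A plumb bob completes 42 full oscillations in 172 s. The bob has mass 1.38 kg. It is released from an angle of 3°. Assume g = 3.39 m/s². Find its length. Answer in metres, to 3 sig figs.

T = 172/42 = 4.095 s.
From T = 2π√(L/g), L = gT²/(4π²) = 3.39 × 4.095²/(4π²) = 1.44 m.

1.44 m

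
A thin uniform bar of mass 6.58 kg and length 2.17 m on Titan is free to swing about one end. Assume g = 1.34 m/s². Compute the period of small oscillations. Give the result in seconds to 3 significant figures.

For a physical pendulum T = 2π√(I/(mgd)), with d = 1.085 m from pivot to centre of mass.
I_cm = mL²/12 = 6.58 × 2.17²/12 = 2.582 kg·m²; I = I_cm + md² = 2.582 + 6.58 × 1.085² = 10.33 kg·m².
T = 2π√(10.33/(6.58 × 1.34 × 1.085)) = 6.53 s.

6.53 s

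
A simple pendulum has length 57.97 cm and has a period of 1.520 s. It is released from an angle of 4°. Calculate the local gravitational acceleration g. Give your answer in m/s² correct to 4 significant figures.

From T = 2π√(L/g), g = 4π²L/T² = 4π² × 0.5797/1.5200² = 9.905 m/s².

9.905 m/s²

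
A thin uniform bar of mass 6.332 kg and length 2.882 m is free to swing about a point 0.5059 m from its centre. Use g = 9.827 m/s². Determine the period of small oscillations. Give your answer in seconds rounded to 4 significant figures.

2.744 s

For a physical pendulum T = 2π√(I/(mgd)), with d = 0.50590 m from pivot to centre of mass.
I_cm = mL²/12 = 6.332 × 2.882²/12 = 4.3828 kg·m²; I = I_cm + md² = 4.3828 + 6.332 × 0.50590² = 6.0033 kg·m².
T = 2π√(6.0033/(6.332 × 9.827 × 0.50590)) = 2.744 s.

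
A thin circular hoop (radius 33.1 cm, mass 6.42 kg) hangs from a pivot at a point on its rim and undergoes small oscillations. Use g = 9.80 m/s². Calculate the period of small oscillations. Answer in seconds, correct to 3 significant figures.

I_cm = mr² = 0.7034 kg·m². The pivot is at distance d = 0.331 m from the centre of mass.
By the parallel-axis theorem, I = I_cm + md² = 0.7034 + 0.7034 = 1.407 kg·m².
T = 2π√(I/(mgd)) = 2π√(1.407/(6.42 × 9.80 × 0.331)) = 1.63 s.

1.63 s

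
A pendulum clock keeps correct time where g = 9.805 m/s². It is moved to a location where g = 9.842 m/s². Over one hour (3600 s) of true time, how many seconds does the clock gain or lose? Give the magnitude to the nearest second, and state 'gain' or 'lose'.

gain 7 s

The clock's period scales as T ∝ 1/√g, so T'/T = √(9.805/9.842) = 0.998119.
In 3600 s of true time the clock registers 3600/0.998119 = 3606.8 s, so it gains 7 s.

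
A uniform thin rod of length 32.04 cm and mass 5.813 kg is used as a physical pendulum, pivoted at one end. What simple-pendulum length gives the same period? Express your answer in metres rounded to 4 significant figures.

The equivalent simple-pendulum length is L_eq = I/(md), where I is about the pivot and d = 0.16020 m.
I_cm = (1/12)mL² = 0.049728 kg·m², so I = I_cm + md² = 0.049728 + 0.14919 = 0.19891 kg·m².
L_eq = 0.19891/(5.813 × 0.16020) = 0.2136 m.

0.2136 m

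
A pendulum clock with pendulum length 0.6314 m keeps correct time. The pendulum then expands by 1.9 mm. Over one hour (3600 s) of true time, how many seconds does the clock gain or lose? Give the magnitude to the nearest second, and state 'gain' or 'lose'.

lose 5 s

T ∝ √L, so T'/T = √(0.63330/0.6314) = 1.00150.
In 3600 s of true time the clock registers 3600/1.00150 = 3594.6 s, so it loses 5 s.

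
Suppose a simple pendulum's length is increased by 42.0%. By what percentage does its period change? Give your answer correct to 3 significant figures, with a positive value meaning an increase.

19.2%

T ∝ √L, so T'/T = √(1.420) = 1.192.
Percentage change in T = (1.192 − 1) × 100% = 19.2%.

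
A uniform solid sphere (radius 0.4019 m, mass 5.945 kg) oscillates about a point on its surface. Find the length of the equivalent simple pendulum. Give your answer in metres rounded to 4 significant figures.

The equivalent simple-pendulum length is L_eq = I/(md), where I is about the pivot and d = 0.40190 m.
I_cm = (2/5)mR² = 0.38410 kg·m², so I = I_cm + md² = 0.38410 + 0.96026 = 1.3444 kg·m².
L_eq = 1.3444/(5.945 × 0.40190) = 0.5627 m.

0.5627 m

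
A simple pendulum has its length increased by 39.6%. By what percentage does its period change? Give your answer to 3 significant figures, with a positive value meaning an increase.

T ∝ √L, so T'/T = √(1.396) = 1.182.
Percentage change in T = (1.182 − 1) × 100% = 18.2%.

18.2%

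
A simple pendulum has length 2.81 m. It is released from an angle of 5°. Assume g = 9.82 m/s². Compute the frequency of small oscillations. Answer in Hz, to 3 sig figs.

0.298 Hz

T = 2π√(L/g) = 2π√(2.81/9.82) = 3.361 s, so f = 1/T = 0.298 Hz.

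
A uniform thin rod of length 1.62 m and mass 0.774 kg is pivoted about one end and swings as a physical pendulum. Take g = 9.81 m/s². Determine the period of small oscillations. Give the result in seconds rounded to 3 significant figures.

For a physical pendulum T = 2π√(I/(mgd)), with d = 0.8100 m from pivot to centre of mass.
I_cm = mL²/12 = 0.774 × 1.62²/12 = 0.1693 kg·m²; I = I_cm + md² = 0.1693 + 0.774 × 0.8100² = 0.6771 kg·m².
T = 2π√(0.6771/(0.774 × 9.81 × 0.8100)) = 2.08 s.

2.08 s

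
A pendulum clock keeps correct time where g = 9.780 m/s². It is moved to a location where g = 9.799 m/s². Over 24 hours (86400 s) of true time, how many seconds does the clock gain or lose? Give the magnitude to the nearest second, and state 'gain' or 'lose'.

gain 84 s

The clock's period scales as T ∝ 1/√g, so T'/T = √(9.780/9.799) = 0.999030.
In 86400 s of true time the clock registers 86400/0.999030 = 86483.9 s, so it gains 84 s.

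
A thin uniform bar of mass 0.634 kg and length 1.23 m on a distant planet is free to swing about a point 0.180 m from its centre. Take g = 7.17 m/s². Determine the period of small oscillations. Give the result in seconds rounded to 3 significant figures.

For a physical pendulum T = 2π√(I/(mgd)), with d = 0.1800 m from pivot to centre of mass.
I_cm = mL²/12 = 0.634 × 1.23²/12 = 0.07993 kg·m²; I = I_cm + md² = 0.07993 + 0.634 × 0.1800² = 0.1005 kg·m².
T = 2π√(0.1005/(0.634 × 7.17 × 0.1800)) = 2.20 s.

2.20 s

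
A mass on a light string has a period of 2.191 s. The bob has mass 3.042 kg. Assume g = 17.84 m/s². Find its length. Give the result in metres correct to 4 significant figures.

2.169 m

From T = 2π√(L/g), L = gT²/(4π²) = 17.84 × 2.1910²/(4π²) = 2.169 m.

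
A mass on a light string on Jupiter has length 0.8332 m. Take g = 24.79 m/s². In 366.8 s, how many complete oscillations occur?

318

T = 2π√(L/g) = 2π√(0.8332/24.79) = 1.1519 s.
Number of complete oscillations = ⌊366.8/1.1519⌋ = ⌊318.43⌋ = 318.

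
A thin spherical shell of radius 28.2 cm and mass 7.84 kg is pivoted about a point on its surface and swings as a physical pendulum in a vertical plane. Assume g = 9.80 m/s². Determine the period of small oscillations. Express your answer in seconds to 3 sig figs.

I_cm = (2/3)mr² = 0.4156 kg·m². The pivot is at distance d = 0.282 m from the centre of mass.
By the parallel-axis theorem, I = I_cm + md² = 0.4156 + 0.6235 = 1.039 kg·m².
T = 2π√(I/(mgd)) = 2π√(1.039/(7.84 × 9.80 × 0.282)) = 1.38 s.

1.38 s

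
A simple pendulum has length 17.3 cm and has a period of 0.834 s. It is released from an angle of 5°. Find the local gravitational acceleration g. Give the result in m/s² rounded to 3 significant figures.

From T = 2π√(L/g), g = 4π²L/T² = 4π² × 0.173/0.8340² = 9.82 m/s².

9.82 m/s²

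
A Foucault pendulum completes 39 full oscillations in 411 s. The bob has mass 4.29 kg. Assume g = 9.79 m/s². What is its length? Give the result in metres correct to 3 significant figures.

27.5 m

T = 411/39 = 10.54 s.
From T = 2π√(L/g), L = gT²/(4π²) = 9.79 × 10.54²/(4π²) = 27.5 m.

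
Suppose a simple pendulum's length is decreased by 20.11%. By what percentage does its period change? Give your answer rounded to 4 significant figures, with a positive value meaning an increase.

-10.62%

T ∝ √L, so T'/T = √(0.79890) = 0.89381.
Percentage change in T = (0.89381 − 1) × 100% = -10.62%.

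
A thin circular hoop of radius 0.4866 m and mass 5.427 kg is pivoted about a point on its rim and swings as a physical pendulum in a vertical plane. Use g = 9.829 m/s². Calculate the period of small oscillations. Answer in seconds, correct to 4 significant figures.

1.977 s

I_cm = mr² = 1.2850 kg·m². The pivot is at distance d = 0.4866 m from the centre of mass.
By the parallel-axis theorem, I = I_cm + md² = 1.2850 + 1.2850 = 2.5700 kg·m².
T = 2π√(I/(mgd)) = 2π√(2.5700/(5.427 × 9.829 × 0.4866)) = 1.977 s.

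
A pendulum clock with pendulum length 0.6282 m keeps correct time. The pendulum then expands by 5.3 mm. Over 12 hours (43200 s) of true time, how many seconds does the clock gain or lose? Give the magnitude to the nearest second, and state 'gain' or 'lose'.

lose 181 s

T ∝ √L, so T'/T = √(0.63350/0.6282) = 1.00421.
In 43200 s of true time the clock registers 43200/1.00421 = 43018.9 s, so it loses 181 s.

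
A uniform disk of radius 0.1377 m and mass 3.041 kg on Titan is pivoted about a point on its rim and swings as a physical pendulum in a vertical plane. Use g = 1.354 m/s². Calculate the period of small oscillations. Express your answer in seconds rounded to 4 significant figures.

2.454 s

I_cm = ½mr² = 0.028831 kg·m². The pivot is at distance d = 0.1377 m from the centre of mass.
By the parallel-axis theorem, I = I_cm + md² = 0.028831 + 0.057661 = 0.086492 kg·m².
T = 2π√(I/(mgd)) = 2π√(0.086492/(3.041 × 1.354 × 0.1377)) = 2.454 s.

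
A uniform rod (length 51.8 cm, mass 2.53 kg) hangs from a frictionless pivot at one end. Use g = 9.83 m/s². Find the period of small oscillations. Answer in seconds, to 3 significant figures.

For a physical pendulum T = 2π√(I/(mgd)), with d = 0.2590 m from pivot to centre of mass.
I_cm = mL²/12 = 2.53 × 0.518²/12 = 0.05657 kg·m²; I = I_cm + md² = 0.05657 + 2.53 × 0.2590² = 0.2263 kg·m².
T = 2π√(0.2263/(2.53 × 9.83 × 0.2590)) = 1.18 s.

1.18 s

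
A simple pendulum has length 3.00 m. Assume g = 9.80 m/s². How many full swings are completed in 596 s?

171

T = 2π√(L/g) = 2π√(3.00/9.80) = 3.476 s.
Number of complete oscillations = ⌊596/3.476⌋ = ⌊171.4⌋ = 171.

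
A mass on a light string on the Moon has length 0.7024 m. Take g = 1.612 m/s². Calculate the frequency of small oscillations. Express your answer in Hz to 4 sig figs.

T = 2π√(L/g) = 2π√(0.7024/1.612) = 4.1475 s, so f = 1/T = 0.2411 Hz.

0.2411 Hz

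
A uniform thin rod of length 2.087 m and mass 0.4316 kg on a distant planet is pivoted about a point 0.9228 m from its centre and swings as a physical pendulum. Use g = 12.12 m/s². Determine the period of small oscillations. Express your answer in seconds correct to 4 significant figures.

For a physical pendulum T = 2π√(I/(mgd)), with d = 0.92280 m from pivot to centre of mass.
I_cm = mL²/12 = 0.4316 × 2.087²/12 = 0.15666 kg·m²; I = I_cm + md² = 0.15666 + 0.4316 × 0.92280² = 0.52419 kg·m².
T = 2π√(0.52419/(0.4316 × 12.12 × 0.92280)) = 2.071 s.

2.071 s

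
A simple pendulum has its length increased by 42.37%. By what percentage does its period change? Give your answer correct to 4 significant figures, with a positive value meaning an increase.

19.32%

T ∝ √L, so T'/T = √(1.4237) = 1.1932.
Percentage change in T = (1.1932 − 1) × 100% = 19.32%.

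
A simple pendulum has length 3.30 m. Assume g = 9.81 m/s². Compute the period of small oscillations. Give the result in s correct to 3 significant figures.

T = 2π√(L/g) = 2π√(3.30/9.81) = 2π × 0.5800 = 3.64 s.

3.64 s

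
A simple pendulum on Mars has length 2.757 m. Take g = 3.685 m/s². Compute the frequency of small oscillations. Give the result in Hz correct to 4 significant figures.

T = 2π√(L/g) = 2π√(2.757/3.685) = 5.4347 s, so f = 1/T = 0.1840 Hz.

0.1840 Hz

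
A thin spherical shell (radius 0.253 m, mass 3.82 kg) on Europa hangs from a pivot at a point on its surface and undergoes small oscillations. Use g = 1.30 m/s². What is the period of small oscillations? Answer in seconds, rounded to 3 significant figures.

I_cm = (2/3)mr² = 0.1630 kg·m². The pivot is at distance d = 0.253 m from the centre of mass.
By the parallel-axis theorem, I = I_cm + md² = 0.1630 + 0.2445 = 0.4075 kg·m².
T = 2π√(I/(mgd)) = 2π√(0.4075/(3.82 × 1.30 × 0.253)) = 3.58 s.

3.58 s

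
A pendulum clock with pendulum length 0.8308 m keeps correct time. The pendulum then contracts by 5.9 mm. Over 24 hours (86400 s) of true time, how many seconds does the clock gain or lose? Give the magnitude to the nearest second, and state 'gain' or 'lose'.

T ∝ √L, so T'/T = √(0.82490/0.8308) = 0.996443.
In 86400 s of true time the clock registers 86400/0.996443 = 86708.4 s, so it gains 308 s.

gain 308 s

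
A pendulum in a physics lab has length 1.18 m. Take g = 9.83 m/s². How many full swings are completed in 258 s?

T = 2π√(L/g) = 2π√(1.18/9.83) = 2.177 s.
Number of complete oscillations = ⌊258/2.177⌋ = ⌊118.5⌋ = 118.

118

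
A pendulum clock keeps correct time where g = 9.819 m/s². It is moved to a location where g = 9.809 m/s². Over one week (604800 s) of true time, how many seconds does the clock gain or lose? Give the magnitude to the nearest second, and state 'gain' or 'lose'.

lose 308 s

The clock's period scales as T ∝ 1/√g, so T'/T = √(9.819/9.809) = 1.00051.
In 604800 s of true time the clock registers 604800/1.00051 = 604491.9 s, so it loses 308 s.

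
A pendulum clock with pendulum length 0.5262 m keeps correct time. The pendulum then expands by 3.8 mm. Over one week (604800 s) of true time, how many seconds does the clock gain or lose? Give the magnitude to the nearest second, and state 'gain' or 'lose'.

T ∝ √L, so T'/T = √(0.53000/0.5262) = 1.00360.
In 604800 s of true time the clock registers 604800/1.00360 = 602627.9 s, so it loses 2172 s.

lose 2172 s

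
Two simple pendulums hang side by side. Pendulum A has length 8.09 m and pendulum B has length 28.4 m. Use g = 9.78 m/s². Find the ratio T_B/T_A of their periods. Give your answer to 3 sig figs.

1.87

T ∝ √L, so T_B/T_A = √(L_B/L_A) = √(28.4/8.09) = 1.87.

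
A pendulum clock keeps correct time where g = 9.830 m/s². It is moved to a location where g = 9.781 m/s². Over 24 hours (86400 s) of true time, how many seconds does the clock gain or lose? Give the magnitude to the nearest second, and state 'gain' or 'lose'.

The clock's period scales as T ∝ 1/√g, so T'/T = √(9.830/9.781) = 1.00250.
In 86400 s of true time the clock registers 86400/1.00250 = 86184.4 s, so it loses 216 s.

lose 216 s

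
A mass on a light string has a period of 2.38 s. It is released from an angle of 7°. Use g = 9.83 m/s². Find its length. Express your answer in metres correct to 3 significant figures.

From T = 2π√(L/g), L = gT²/(4π²) = 9.83 × 2.380²/(4π²) = 1.41 m.

1.41 m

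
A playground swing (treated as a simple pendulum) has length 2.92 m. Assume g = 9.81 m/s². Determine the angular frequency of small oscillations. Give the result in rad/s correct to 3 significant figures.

1.83 rad/s

ω = √(g/L) = √(9.81/2.92) = 1.83 rad/s.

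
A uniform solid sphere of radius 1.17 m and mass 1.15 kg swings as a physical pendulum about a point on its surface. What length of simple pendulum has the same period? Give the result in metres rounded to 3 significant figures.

The equivalent simple-pendulum length is L_eq = I/(md), where I is about the pivot and d = 1.170 m.
I_cm = (2/5)mR² = 0.6297 kg·m², so I = I_cm + md² = 0.6297 + 1.574 = 2.204 kg·m².
L_eq = 2.204/(1.15 × 1.170) = 1.64 m.

1.64 m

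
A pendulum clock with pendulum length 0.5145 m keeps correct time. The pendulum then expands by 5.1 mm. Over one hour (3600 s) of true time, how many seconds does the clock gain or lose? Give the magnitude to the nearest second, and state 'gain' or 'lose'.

T ∝ √L, so T'/T = √(0.51960/0.5145) = 1.00494.
In 3600 s of true time the clock registers 3600/1.00494 = 3582.3 s, so it loses 18 s.

lose 18 s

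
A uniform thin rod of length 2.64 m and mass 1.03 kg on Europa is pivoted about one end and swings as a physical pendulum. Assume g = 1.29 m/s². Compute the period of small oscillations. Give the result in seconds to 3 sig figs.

7.34 s

For a physical pendulum T = 2π√(I/(mgd)), with d = 1.320 m from pivot to centre of mass.
I_cm = mL²/12 = 1.03 × 2.64²/12 = 0.5982 kg·m²; I = I_cm + md² = 0.5982 + 1.03 × 1.320² = 2.393 kg·m².
T = 2π√(2.393/(1.03 × 1.29 × 1.320)) = 7.34 s.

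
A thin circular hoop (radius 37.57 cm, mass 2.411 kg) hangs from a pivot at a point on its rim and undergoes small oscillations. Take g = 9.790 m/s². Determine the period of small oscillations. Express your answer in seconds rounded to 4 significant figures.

I_cm = mr² = 0.34031 kg·m². The pivot is at distance d = 0.3757 m from the centre of mass.
By the parallel-axis theorem, I = I_cm + md² = 0.34031 + 0.34031 = 0.68063 kg·m².
T = 2π√(I/(mgd)) = 2π√(0.68063/(2.411 × 9.790 × 0.3757)) = 1.741 s.

1.741 s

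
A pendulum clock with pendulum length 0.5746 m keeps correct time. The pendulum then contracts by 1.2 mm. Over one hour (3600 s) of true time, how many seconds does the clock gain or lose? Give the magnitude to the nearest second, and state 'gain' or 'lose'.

gain 4 s

T ∝ √L, so T'/T = √(0.57340/0.5746) = 0.998955.
In 3600 s of true time the clock registers 3600/0.998955 = 3603.8 s, so it gains 4 s.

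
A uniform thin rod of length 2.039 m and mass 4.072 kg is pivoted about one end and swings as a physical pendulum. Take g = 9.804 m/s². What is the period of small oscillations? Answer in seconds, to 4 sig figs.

2.340 s

For a physical pendulum T = 2π√(I/(mgd)), with d = 1.0195 m from pivot to centre of mass.
I_cm = mL²/12 = 4.072 × 2.039²/12 = 1.4108 kg·m²; I = I_cm + md² = 1.4108 + 4.072 × 1.0195² = 5.6431 kg·m².
T = 2π√(5.6431/(4.072 × 9.804 × 1.0195)) = 2.340 s.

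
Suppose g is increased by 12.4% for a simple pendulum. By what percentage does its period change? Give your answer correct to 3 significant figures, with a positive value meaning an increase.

T ∝ 1/√g, so T'/T = 1/√(1.124) = 0.9432.
Percentage change in T = (0.9432 − 1) × 100% = -5.68%.

-5.68%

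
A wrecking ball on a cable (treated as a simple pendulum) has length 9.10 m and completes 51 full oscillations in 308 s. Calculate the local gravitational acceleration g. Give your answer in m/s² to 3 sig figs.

9.85 m/s²

T = 308/51 = 6.039 s.
From T = 2π√(L/g), g = 4π²L/T² = 4π² × 9.10/6.039² = 9.85 m/s².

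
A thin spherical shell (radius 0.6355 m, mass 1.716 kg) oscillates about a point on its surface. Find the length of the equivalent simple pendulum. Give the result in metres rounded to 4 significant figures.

The equivalent simple-pendulum length is L_eq = I/(md), where I is about the pivot and d = 0.63550 m.
I_cm = (2/3)mR² = 0.46202 kg·m², so I = I_cm + md² = 0.46202 + 0.69302 = 1.1550 kg·m².
L_eq = 1.1550/(1.716 × 0.63550) = 1.059 m.

1.059 m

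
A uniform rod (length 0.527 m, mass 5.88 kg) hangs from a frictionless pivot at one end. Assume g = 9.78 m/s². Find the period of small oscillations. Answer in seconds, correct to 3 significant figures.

1.19 s

For a physical pendulum T = 2π√(I/(mgd)), with d = 0.2635 m from pivot to centre of mass.
I_cm = mL²/12 = 5.88 × 0.527²/12 = 0.1361 kg·m²; I = I_cm + md² = 0.1361 + 5.88 × 0.2635² = 0.5443 kg·m².
T = 2π√(0.5443/(5.88 × 9.78 × 0.2635)) = 1.19 s.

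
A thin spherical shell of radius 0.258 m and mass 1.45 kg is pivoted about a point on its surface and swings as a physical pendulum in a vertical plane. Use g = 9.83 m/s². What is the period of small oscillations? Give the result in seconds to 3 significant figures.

1.31 s

I_cm = (2/3)mr² = 0.06435 kg·m². The pivot is at distance d = 0.258 m from the centre of mass.
By the parallel-axis theorem, I = I_cm + md² = 0.06435 + 0.09652 = 0.1609 kg·m².
T = 2π√(I/(mgd)) = 2π√(0.1609/(1.45 × 9.83 × 0.258)) = 1.31 s.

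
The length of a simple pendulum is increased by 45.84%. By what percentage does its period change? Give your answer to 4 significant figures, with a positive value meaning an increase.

T ∝ √L, so T'/T = √(1.4584) = 1.2076.
Percentage change in T = (1.2076 − 1) × 100% = 20.76%.

20.76%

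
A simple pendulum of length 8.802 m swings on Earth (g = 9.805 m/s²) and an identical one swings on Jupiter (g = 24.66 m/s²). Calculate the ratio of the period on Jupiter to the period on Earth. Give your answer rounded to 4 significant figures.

0.6306

T ∝ 1/√g, so T₂/T₁ = √(g₁/g₂) = √(9.805/24.66) = 0.6306.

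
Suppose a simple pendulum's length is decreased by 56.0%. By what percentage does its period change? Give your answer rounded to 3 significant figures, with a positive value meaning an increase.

T ∝ √L, so T'/T = √(0.4400) = 0.6633.
Percentage change in T = (0.6633 − 1) × 100% = -33.7%.

-33.7%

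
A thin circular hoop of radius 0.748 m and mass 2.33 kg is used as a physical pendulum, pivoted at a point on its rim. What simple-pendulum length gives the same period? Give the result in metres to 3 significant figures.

1.50 m

The equivalent simple-pendulum length is L_eq = I/(md), where I is about the pivot and d = 0.7480 m.
I_cm = mR² = 1.304 kg·m², so I = I_cm + md² = 1.304 + 1.304 = 2.607 kg·m².
L_eq = 2.607/(2.33 × 0.7480) = 1.50 m.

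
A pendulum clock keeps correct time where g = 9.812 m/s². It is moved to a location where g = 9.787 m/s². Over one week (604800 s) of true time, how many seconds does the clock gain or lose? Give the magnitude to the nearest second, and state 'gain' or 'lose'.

lose 771 s

The clock's period scales as T ∝ 1/√g, so T'/T = √(9.812/9.787) = 1.00128.
In 604800 s of true time the clock registers 604800/1.00128 = 604029.0 s, so it loses 771 s.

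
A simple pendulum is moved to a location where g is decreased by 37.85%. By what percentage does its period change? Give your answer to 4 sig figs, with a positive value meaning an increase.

26.85%

T ∝ 1/√g, so T'/T = 1/√(0.62150) = 1.2685.
Percentage change in T = (1.2685 − 1) × 100% = 26.85%.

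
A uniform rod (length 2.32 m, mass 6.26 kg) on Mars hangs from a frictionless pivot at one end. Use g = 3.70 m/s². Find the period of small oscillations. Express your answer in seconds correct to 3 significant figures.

For a physical pendulum T = 2π√(I/(mgd)), with d = 1.160 m from pivot to centre of mass.
I_cm = mL²/12 = 6.26 × 2.32²/12 = 2.808 kg·m²; I = I_cm + md² = 2.808 + 6.26 × 1.160² = 11.23 kg·m².
T = 2π√(11.23/(6.26 × 3.70 × 1.160)) = 4.06 s.

4.06 s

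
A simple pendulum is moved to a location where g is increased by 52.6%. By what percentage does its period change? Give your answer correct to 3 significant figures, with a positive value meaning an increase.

-19.0%

T ∝ 1/√g, so T'/T = 1/√(1.526) = 0.8095.
Percentage change in T = (0.8095 − 1) × 100% = -19.0%.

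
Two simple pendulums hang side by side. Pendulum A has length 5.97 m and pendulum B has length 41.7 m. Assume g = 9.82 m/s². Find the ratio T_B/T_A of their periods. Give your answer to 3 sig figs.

T ∝ √L, so T_B/T_A = √(L_B/L_A) = √(41.7/5.97) = 2.64.

2.64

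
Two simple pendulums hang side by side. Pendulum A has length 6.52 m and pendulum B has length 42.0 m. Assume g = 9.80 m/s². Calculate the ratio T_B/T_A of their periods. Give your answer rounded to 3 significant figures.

2.54

T ∝ √L, so T_B/T_A = √(L_B/L_A) = √(42.0/6.52) = 2.54.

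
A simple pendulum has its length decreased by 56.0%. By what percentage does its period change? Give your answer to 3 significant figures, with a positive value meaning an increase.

T ∝ √L, so T'/T = √(0.4400) = 0.6633.
Percentage change in T = (0.6633 − 1) × 100% = -33.7%.

-33.7%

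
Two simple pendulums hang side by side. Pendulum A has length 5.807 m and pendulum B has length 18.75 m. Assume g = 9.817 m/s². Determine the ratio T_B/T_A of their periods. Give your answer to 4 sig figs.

T ∝ √L, so T_B/T_A = √(L_B/L_A) = √(18.75/5.807) = 1.797.

1.797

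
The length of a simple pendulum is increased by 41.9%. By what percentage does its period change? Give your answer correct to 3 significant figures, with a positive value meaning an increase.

19.1%

T ∝ √L, so T'/T = √(1.419) = 1.191.
Percentage change in T = (1.191 − 1) × 100% = 19.1%.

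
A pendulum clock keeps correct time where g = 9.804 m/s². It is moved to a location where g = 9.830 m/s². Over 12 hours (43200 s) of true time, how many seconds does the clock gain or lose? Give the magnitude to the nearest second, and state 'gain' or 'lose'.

The clock's period scales as T ∝ 1/√g, so T'/T = √(9.804/9.830) = 0.998677.
In 43200 s of true time the clock registers 43200/0.998677 = 43257.2 s, so it gains 57 s.

gain 57 s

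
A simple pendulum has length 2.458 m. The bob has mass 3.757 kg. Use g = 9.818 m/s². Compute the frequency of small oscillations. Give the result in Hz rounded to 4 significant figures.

T = 2π√(L/g) = 2π√(2.458/9.818) = 3.1438 s, so f = 1/T = 0.3181 Hz.

0.3181 Hz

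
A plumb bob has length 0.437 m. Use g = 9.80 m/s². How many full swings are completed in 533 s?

T = 2π√(L/g) = 2π√(0.437/9.80) = 1.327 s.
Number of complete oscillations = ⌊533/1.327⌋ = ⌊401.7⌋ = 401.

401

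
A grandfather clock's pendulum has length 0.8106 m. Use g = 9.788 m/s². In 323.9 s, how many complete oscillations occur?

179

T = 2π√(L/g) = 2π√(0.8106/9.788) = 1.8082 s.
Number of complete oscillations = ⌊323.9/1.8082⌋ = ⌊179.13⌋ = 179.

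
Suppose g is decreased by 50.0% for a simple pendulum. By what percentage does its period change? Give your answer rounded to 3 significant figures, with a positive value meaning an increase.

T ∝ 1/√g, so T'/T = 1/√(0.5000) = 1.414.
Percentage change in T = (1.414 − 1) × 100% = 41.4%.

41.4%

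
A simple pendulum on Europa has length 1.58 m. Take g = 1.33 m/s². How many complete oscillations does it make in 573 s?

83

T = 2π√(L/g) = 2π√(1.58/1.33) = 6.848 s.
Number of complete oscillations = ⌊573/6.848⌋ = ⌊83.67⌋ = 83.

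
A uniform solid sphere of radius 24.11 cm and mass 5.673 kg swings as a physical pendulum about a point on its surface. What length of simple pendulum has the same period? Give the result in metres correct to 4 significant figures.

The equivalent simple-pendulum length is L_eq = I/(md), where I is about the pivot and d = 0.24110 m.
I_cm = (2/5)mR² = 0.13191 kg·m², so I = I_cm + md² = 0.13191 + 0.32977 = 0.46167 kg·m².
L_eq = 0.46167/(5.673 × 0.24110) = 0.3375 m.

0.3375 m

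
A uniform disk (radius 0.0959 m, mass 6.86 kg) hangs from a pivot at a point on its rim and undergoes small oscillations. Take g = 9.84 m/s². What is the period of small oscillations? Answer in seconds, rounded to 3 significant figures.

0.760 s

I_cm = ½mr² = 0.03155 kg·m². The pivot is at distance d = 0.0959 m from the centre of mass.
By the parallel-axis theorem, I = I_cm + md² = 0.03155 + 0.06309 = 0.09464 kg·m².
T = 2π√(I/(mgd)) = 2π√(0.09464/(6.86 × 9.84 × 0.0959)) = 0.760 s.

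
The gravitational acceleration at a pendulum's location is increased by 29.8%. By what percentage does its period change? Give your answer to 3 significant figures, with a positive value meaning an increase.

T ∝ 1/√g, so T'/T = 1/√(1.298) = 0.8777.
Percentage change in T = (0.8777 − 1) × 100% = -12.2%.

-12.2%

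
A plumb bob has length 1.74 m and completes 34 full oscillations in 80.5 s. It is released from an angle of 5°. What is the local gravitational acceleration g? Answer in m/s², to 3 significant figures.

T = 80.5/34 = 2.368 s.
From T = 2π√(L/g), g = 4π²L/T² = 4π² × 1.74/2.368² = 12.3 m/s².

12.3 m/s²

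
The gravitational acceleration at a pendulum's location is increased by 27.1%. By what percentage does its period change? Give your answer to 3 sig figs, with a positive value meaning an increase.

T ∝ 1/√g, so T'/T = 1/√(1.271) = 0.8870.
Percentage change in T = (0.8870 − 1) × 100% = -11.3%.

-11.3%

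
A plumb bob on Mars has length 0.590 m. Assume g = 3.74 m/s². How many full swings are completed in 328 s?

T = 2π√(L/g) = 2π√(0.590/3.74) = 2.496 s.
Number of complete oscillations = ⌊328/2.496⌋ = ⌊131.4⌋ = 131.

131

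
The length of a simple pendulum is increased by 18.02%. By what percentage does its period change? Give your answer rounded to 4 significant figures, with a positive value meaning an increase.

T ∝ √L, so T'/T = √(1.1802) = 1.0864.
Percentage change in T = (1.0864 − 1) × 100% = 8.637%.

8.637%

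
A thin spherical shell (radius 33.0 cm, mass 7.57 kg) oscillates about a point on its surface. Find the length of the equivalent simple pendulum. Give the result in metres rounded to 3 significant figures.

The equivalent simple-pendulum length is L_eq = I/(md), where I is about the pivot and d = 0.3300 m.
I_cm = (2/3)mR² = 0.5496 kg·m², so I = I_cm + md² = 0.5496 + 0.8244 = 1.374 kg·m².
L_eq = 1.374/(7.57 × 0.3300) = 0.550 m.

0.550 m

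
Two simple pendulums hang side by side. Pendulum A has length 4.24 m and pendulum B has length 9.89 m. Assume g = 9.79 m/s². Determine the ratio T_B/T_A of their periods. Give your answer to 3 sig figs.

T ∝ √L, so T_B/T_A = √(L_B/L_A) = √(9.89/4.24) = 1.53.

1.53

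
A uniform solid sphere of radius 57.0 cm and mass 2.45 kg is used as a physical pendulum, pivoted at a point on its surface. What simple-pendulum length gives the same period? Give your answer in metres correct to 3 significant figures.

0.798 m

The equivalent simple-pendulum length is L_eq = I/(md), where I is about the pivot and d = 0.5700 m.
I_cm = (2/5)mR² = 0.3184 kg·m², so I = I_cm + md² = 0.3184 + 0.7960 = 1.114 kg·m².
L_eq = 1.114/(2.45 × 0.5700) = 0.798 m.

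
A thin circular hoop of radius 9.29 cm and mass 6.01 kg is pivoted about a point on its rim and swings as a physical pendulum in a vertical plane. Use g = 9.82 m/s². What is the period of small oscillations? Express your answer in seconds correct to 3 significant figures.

I_cm = mr² = 0.05187 kg·m². The pivot is at distance d = 0.0929 m from the centre of mass.
By the parallel-axis theorem, I = I_cm + md² = 0.05187 + 0.05187 = 0.1037 kg·m².
T = 2π√(I/(mgd)) = 2π√(0.1037/(6.01 × 9.82 × 0.0929)) = 0.864 s.

0.864 s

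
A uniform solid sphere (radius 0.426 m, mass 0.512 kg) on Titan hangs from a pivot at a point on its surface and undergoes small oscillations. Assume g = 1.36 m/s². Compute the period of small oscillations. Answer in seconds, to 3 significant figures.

4.16 s

I_cm = (2/5)mr² = 0.03717 kg·m². The pivot is at distance d = 0.426 m from the centre of mass.
By the parallel-axis theorem, I = I_cm + md² = 0.03717 + 0.09292 = 0.1301 kg·m².
T = 2π√(I/(mgd)) = 2π√(0.1301/(0.512 × 1.36 × 0.426)) = 4.16 s.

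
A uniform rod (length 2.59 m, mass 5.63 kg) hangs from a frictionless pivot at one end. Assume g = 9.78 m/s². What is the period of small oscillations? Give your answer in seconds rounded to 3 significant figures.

2.64 s

For a physical pendulum T = 2π√(I/(mgd)), with d = 1.295 m from pivot to centre of mass.
I_cm = mL²/12 = 5.63 × 2.59²/12 = 3.147 kg·m²; I = I_cm + md² = 3.147 + 5.63 × 1.295² = 12.59 kg·m².
T = 2π√(12.59/(5.63 × 9.78 × 1.295)) = 2.64 s.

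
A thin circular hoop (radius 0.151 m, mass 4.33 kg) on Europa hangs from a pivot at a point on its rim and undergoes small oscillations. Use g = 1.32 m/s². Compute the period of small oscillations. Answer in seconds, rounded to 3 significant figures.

I_cm = mr² = 0.09873 kg·m². The pivot is at distance d = 0.151 m from the centre of mass.
By the parallel-axis theorem, I = I_cm + md² = 0.09873 + 0.09873 = 0.1975 kg·m².
T = 2π√(I/(mgd)) = 2π√(0.1975/(4.33 × 1.32 × 0.151)) = 3.01 s.

3.01 s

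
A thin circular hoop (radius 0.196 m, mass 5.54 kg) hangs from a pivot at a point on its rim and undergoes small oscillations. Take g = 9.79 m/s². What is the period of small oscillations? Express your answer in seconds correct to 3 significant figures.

I_cm = mr² = 0.2128 kg·m². The pivot is at distance d = 0.196 m from the centre of mass.
By the parallel-axis theorem, I = I_cm + md² = 0.2128 + 0.2128 = 0.4256 kg·m².
T = 2π√(I/(mgd)) = 2π√(0.4256/(5.54 × 9.79 × 0.196)) = 1.26 s.

1.26 s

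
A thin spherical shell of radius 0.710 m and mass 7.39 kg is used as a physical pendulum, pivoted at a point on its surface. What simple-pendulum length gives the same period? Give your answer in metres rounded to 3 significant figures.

The equivalent simple-pendulum length is L_eq = I/(md), where I is about the pivot and d = 0.7100 m.
I_cm = (2/3)mR² = 2.484 kg·m², so I = I_cm + md² = 2.484 + 3.725 = 6.209 kg·m².
L_eq = 6.209/(7.39 × 0.7100) = 1.18 m.

1.18 m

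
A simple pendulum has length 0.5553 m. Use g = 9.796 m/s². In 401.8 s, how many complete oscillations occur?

T = 2π√(L/g) = 2π√(0.5553/9.796) = 1.4960 s.
Number of complete oscillations = ⌊401.8/1.4960⌋ = ⌊268.59⌋ = 268.

268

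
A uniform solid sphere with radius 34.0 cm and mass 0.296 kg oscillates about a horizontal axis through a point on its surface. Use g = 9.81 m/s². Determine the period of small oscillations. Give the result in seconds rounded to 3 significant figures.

1.38 s

I_cm = (2/5)mr² = 0.01369 kg·m². The pivot is at distance d = 0.340 m from the centre of mass.
By the parallel-axis theorem, I = I_cm + md² = 0.01369 + 0.03422 = 0.04790 kg·m².
T = 2π√(I/(mgd)) = 2π√(0.04790/(0.296 × 9.81 × 0.340)) = 1.38 s.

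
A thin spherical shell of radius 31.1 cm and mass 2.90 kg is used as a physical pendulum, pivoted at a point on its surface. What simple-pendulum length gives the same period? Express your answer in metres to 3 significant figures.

0.518 m

The equivalent simple-pendulum length is L_eq = I/(md), where I is about the pivot and d = 0.3110 m.
I_cm = (2/3)mR² = 0.1870 kg·m², so I = I_cm + md² = 0.1870 + 0.2805 = 0.4675 kg·m².
L_eq = 0.4675/(2.90 × 0.3110) = 0.518 m.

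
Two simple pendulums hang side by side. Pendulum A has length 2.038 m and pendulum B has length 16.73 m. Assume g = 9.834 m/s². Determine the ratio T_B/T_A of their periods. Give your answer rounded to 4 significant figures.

T ∝ √L, so T_B/T_A = √(L_B/L_A) = √(16.73/2.038) = 2.865.

2.865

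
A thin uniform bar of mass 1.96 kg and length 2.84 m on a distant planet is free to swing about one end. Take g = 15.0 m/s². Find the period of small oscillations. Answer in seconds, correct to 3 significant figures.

For a physical pendulum T = 2π√(I/(mgd)), with d = 1.420 m from pivot to centre of mass.
I_cm = mL²/12 = 1.96 × 2.84²/12 = 1.317 kg·m²; I = I_cm + md² = 1.317 + 1.96 × 1.420² = 5.270 kg·m².
T = 2π√(5.270/(1.96 × 15.0 × 1.420)) = 2.23 s.

2.23 s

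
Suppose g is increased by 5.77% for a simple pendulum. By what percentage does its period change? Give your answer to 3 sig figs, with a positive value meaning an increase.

T ∝ 1/√g, so T'/T = 1/√(1.058) = 0.9723.
Percentage change in T = (0.9723 − 1) × 100% = -2.77%.

-2.77%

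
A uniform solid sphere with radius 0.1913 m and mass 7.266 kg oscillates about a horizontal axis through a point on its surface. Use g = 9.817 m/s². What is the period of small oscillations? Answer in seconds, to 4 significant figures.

I_cm = (2/5)mr² = 0.10636 kg·m². The pivot is at distance d = 0.1913 m from the centre of mass.
By the parallel-axis theorem, I = I_cm + md² = 0.10636 + 0.26590 = 0.37227 kg·m².
T = 2π√(I/(mgd)) = 2π√(0.37227/(7.266 × 9.817 × 0.1913)) = 1.038 s.

1.038 s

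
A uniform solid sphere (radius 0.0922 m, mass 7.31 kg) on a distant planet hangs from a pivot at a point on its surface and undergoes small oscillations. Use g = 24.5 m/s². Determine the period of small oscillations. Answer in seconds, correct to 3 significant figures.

I_cm = (2/5)mr² = 0.02486 kg·m². The pivot is at distance d = 0.0922 m from the centre of mass.
By the parallel-axis theorem, I = I_cm + md² = 0.02486 + 0.06214 = 0.08700 kg·m².
T = 2π√(I/(mgd)) = 2π√(0.08700/(7.31 × 24.5 × 0.0922)) = 0.456 s.

0.456 s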